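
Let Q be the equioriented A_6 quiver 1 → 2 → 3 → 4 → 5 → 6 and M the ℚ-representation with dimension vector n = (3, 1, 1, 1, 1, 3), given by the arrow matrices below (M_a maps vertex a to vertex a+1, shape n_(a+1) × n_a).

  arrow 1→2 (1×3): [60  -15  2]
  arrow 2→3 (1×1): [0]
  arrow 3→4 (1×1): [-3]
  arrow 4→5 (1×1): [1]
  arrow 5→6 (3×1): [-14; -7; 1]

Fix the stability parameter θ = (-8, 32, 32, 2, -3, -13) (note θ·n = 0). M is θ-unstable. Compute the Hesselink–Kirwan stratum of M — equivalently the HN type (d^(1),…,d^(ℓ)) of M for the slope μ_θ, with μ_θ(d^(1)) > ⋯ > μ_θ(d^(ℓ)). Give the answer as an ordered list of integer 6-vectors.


Barcode: M ≅ I[1,1]^2, I[1,2], I[3,6], I[6,6]^2. HN layers by μ_θ (4 steps, strictly decreasing):
  μ^(1)=32; μ^(2)=9/2; μ^(3)=-8; μ^(4)=-13

((0, 1, 0, 0, 0, 0); (0, 0, 1, 1, 1, 1); (3, 0, 0, 0, 0, 0); (0, 0, 0, 0, 0, 2))


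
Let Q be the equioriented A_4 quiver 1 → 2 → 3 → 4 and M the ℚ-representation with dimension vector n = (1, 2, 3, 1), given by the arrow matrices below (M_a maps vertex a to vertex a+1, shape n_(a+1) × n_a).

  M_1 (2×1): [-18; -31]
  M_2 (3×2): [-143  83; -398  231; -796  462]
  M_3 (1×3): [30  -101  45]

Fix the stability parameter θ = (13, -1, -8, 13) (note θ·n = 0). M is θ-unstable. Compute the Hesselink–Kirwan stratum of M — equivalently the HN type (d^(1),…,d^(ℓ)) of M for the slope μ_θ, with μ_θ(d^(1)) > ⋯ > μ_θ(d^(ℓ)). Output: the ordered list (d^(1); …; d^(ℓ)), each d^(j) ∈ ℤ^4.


Via rank(M_{q-1}∘⋯∘M_p): M ≅ I[1,4], I[2,3], I[3,3].
μ_θ-semistable layers: μ^(1)=13; μ^(2)=4/3; μ^(3)=-9/2; μ^(4)=-8

((0, 0, 0, 1); (1, 1, 1, 0); (0, 1, 1, 0); (0, 0, 1, 0))


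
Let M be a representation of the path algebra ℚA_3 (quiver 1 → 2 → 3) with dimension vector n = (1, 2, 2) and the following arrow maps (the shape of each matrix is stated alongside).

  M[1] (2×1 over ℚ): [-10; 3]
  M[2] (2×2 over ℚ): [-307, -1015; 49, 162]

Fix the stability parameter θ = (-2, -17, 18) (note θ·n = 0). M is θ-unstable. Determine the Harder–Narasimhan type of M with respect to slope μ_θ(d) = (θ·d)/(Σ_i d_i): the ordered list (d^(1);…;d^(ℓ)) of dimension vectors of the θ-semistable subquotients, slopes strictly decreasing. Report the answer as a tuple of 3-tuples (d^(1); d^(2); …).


Via rank(M_{q-1}∘⋯∘M_p): M ≅ I[1,3], I[2,3].
μ_θ-semistable layers: μ^(1)=18; μ^(2)=-19/2; μ^(3)=-17

((0, 0, 2); (1, 1, 0); (0, 1, 0))


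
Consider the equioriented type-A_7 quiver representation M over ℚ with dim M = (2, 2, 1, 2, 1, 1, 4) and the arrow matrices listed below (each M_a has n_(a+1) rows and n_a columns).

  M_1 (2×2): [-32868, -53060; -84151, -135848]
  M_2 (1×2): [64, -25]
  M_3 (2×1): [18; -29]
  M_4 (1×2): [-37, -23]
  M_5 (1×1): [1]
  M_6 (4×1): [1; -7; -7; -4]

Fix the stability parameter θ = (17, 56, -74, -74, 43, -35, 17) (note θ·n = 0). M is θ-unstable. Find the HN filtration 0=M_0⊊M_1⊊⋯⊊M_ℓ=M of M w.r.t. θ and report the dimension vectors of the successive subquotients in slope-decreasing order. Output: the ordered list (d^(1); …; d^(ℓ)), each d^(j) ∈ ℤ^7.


Barcode: M ≅ I[1,2], I[1,7], I[4,4], I[7,7]^3. HN layers by μ_θ (5 steps, strictly decreasing):
  μ^(1)=56; μ^(2)=17; μ^(3)=4; μ^(4)=-75/4; μ^(5)=-74

((0, 1, 0, 0, 0, 0, 0); (1, 0, 0, 0, 0, 0, 4); (0, 0, 0, 0, 1, 1, 0); (1, 1, 1, 1, 0, 0, 0); (0, 0, 0, 1, 0, 0, 0))


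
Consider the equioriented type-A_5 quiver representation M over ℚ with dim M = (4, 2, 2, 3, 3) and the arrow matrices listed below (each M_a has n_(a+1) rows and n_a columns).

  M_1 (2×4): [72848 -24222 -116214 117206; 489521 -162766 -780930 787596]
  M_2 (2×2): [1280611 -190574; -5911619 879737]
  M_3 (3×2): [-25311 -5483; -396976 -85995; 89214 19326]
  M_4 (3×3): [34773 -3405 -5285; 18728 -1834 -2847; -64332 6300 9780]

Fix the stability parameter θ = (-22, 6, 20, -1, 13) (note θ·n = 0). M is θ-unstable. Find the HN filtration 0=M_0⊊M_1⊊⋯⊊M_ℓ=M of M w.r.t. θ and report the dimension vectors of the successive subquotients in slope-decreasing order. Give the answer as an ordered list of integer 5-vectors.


Via rank(M_{q-1}∘⋯∘M_p): M ≅ I[1,1]^2, I[1,4], I[1,5], I[4,5], I[5,5].
μ_θ-semistable layers: μ^(1)=13; μ^(2)=19/2; μ^(3)=6; μ^(4)=-1; μ^(5)=-22

((0, 0, 0, 0, 3); (0, 0, 2, 2, 0); (0, 2, 0, 0, 0); (0, 0, 0, 1, 0); (4, 0, 0, 0, 0))


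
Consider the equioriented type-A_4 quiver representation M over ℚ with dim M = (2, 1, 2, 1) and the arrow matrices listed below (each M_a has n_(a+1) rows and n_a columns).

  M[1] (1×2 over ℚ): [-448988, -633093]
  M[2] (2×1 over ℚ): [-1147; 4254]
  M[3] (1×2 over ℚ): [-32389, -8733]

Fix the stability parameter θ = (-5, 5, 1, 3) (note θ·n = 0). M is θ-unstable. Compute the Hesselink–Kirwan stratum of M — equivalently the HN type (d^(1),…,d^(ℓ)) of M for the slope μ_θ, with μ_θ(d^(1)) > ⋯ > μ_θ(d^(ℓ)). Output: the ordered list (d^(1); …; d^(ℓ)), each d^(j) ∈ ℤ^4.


Via rank(M_{q-1}∘⋯∘M_p): M ≅ I[1,1], I[1,4], I[3,3].
μ_θ-semistable layers: μ^(1)=3; μ^(2)=1; μ^(3)=-5

((0, 1, 1, 1); (0, 0, 1, 0); (2, 0, 0, 0))


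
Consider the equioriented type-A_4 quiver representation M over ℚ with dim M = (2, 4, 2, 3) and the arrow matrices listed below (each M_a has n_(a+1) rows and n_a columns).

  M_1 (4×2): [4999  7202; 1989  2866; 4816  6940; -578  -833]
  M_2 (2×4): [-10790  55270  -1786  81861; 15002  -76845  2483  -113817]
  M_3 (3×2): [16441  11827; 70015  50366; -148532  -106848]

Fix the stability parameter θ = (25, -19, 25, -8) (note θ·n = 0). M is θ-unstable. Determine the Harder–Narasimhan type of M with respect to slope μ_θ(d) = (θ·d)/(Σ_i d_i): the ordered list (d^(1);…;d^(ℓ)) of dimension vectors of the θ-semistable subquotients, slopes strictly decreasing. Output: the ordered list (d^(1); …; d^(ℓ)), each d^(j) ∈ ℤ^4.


Barcode: M ≅ I[1,4]^2, I[2,2]^2, I[4,4]. HN layers by μ_θ (4 steps, strictly decreasing):
  μ^(1)=17/2; μ^(2)=3; μ^(3)=-8; μ^(4)=-19

((0, 0, 2, 2); (2, 2, 0, 0); (0, 0, 0, 1); (0, 2, 0, 0))


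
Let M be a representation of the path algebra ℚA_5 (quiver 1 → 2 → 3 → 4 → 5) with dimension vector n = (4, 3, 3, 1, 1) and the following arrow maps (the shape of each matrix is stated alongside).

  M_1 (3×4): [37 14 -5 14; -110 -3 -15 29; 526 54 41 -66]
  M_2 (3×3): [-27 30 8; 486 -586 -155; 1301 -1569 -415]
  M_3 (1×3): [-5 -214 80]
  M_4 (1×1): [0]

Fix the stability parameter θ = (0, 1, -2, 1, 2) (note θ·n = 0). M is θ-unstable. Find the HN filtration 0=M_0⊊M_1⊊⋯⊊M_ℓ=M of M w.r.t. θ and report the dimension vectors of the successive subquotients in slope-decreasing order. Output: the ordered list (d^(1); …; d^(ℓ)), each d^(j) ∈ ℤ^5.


Interval decomposition of M: I[1,1], I[1,3]^2, I[1,4], I[5,5].
HN type (ℓ=4): μ^(1)=2; μ^(2)=1; μ^(3)=0; μ^(4)=-1/3

((0, 0, 0, 0, 1); (0, 0, 0, 1, 0); (1, 0, 0, 0, 0); (3, 3, 3, 0, 0))


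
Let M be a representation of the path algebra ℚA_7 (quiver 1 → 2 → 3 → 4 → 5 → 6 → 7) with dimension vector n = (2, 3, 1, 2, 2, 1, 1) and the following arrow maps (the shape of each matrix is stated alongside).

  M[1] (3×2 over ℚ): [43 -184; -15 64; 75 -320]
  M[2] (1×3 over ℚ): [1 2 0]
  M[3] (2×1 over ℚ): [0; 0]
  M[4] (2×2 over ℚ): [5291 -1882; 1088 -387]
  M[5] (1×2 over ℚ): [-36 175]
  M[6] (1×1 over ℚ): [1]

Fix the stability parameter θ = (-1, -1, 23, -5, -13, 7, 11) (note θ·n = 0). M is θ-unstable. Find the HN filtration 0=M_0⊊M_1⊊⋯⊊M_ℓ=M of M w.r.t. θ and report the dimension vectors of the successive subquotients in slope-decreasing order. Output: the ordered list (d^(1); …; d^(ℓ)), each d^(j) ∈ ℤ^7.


Barcode: M ≅ I[1,2], I[1,3], I[2,2], I[4,5], I[4,7]. HN layers by μ_θ (5 steps, strictly decreasing):
  μ^(1)=23; μ^(2)=11; μ^(3)=7; μ^(4)=-1; μ^(5)=-9

((0, 0, 1, 0, 0, 0, 0); (0, 0, 0, 0, 0, 0, 1); (0, 0, 0, 0, 0, 1, 0); (2, 3, 0, 0, 0, 0, 0); (0, 0, 0, 2, 2, 0, 0))


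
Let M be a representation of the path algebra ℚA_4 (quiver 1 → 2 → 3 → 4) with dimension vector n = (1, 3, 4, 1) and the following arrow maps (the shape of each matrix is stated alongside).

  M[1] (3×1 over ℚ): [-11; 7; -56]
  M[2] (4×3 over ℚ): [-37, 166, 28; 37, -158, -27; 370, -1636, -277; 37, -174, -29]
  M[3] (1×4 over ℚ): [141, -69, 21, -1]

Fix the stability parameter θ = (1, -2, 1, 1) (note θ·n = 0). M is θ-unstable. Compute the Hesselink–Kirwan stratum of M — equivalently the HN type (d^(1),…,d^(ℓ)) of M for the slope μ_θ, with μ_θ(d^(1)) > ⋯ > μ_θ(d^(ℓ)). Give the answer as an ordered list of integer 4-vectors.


Interval decomposition of M: I[1,4], I[2,2], I[2,3], I[3,3]^2.
HN type (ℓ=3): μ^(1)=1; μ^(2)=-1/2; μ^(3)=-2

((0, 0, 4, 1); (1, 1, 0, 0); (0, 2, 0, 0))


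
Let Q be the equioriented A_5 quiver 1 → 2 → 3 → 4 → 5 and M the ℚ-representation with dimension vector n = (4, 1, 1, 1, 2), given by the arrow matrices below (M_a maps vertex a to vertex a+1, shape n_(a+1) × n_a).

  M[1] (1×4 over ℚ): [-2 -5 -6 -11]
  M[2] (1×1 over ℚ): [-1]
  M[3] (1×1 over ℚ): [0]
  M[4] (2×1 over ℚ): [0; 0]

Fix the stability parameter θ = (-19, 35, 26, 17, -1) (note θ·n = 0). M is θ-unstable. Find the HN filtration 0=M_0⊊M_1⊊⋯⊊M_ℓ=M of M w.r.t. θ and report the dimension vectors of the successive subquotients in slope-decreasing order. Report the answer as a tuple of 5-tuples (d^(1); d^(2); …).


Barcode: M ≅ I[1,1]^3, I[1,3], I[4,4], I[5,5]^2. HN layers by μ_θ (4 steps, strictly decreasing):
  μ^(1)=61/2; μ^(2)=17; μ^(3)=-1; μ^(4)=-19

((0, 1, 1, 0, 0); (0, 0, 0, 1, 0); (0, 0, 0, 0, 2); (4, 0, 0, 0, 0))


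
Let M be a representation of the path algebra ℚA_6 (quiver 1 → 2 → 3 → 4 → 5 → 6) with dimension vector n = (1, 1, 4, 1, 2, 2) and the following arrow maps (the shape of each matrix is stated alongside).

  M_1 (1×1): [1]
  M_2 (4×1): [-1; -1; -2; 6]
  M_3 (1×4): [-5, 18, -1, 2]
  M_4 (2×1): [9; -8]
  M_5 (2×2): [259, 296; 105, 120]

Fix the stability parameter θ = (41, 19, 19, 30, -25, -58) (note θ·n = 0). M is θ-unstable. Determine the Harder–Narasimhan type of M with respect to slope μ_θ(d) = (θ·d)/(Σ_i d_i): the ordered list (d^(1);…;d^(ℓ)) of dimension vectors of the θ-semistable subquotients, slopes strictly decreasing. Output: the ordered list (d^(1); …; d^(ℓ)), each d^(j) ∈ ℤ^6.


Interval decomposition of M: I[1,6], I[3,3]^3, I[5,5], I[6,6].
HN type (ℓ=4): μ^(1)=19; μ^(2)=13/3; μ^(3)=-25; μ^(4)=-58

((0, 0, 3, 0, 0, 0); (1, 1, 1, 1, 1, 1); (0, 0, 0, 0, 1, 0); (0, 0, 0, 0, 0, 1))


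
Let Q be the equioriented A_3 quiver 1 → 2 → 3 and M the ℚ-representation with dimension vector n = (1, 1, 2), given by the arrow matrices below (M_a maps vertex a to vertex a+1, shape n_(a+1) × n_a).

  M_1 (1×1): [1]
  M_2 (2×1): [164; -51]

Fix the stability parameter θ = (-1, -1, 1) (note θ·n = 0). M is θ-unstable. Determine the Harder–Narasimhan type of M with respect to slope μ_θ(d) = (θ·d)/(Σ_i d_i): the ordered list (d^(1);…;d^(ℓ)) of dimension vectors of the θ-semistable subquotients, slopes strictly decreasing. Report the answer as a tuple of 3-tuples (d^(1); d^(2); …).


Barcode: M ≅ I[1,3], I[3,3]. HN layers by μ_θ (2 steps, strictly decreasing):
  μ^(1)=1; μ^(2)=-1

((0, 0, 2); (1, 1, 0))


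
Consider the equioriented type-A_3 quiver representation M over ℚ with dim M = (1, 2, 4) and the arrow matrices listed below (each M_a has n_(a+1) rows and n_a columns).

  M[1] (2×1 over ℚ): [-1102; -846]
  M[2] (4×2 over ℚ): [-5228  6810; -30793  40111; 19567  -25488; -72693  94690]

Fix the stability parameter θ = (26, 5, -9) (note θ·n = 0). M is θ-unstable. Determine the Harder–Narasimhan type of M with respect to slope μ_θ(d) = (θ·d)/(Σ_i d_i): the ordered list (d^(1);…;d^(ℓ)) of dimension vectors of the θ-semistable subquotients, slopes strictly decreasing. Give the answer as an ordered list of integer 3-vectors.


Via rank(M_{q-1}∘⋯∘M_p): M ≅ I[1,3], I[2,3], I[3,3]^2.
μ_θ-semistable layers: μ^(1)=22/3; μ^(2)=-2; μ^(3)=-9

((1, 1, 1); (0, 1, 1); (0, 0, 2))


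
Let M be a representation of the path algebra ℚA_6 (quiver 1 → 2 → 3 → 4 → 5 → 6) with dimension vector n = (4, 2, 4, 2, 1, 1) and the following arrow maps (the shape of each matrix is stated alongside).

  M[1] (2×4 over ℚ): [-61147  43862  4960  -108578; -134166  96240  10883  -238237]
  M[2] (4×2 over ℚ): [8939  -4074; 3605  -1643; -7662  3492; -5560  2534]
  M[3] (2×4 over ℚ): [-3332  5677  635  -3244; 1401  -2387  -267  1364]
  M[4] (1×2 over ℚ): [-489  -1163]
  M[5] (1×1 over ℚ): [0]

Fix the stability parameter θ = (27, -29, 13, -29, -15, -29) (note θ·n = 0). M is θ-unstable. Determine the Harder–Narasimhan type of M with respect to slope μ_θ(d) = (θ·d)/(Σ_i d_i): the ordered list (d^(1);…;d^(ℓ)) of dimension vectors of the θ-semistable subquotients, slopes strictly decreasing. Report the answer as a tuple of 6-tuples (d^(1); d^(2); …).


Barcode: M ≅ I[1,1]^2, I[1,4], I[1,5], I[3,3]^2, I[6,6]. HN layers by μ_θ (5 steps, strictly decreasing):
  μ^(1)=27; μ^(2)=13; μ^(3)=-9/2; μ^(4)=-33/5; μ^(5)=-29

((2, 0, 0, 0, 0, 0); (0, 0, 2, 0, 0, 0); (1, 1, 1, 1, 0, 0); (1, 1, 1, 1, 1, 0); (0, 0, 0, 0, 0, 1))


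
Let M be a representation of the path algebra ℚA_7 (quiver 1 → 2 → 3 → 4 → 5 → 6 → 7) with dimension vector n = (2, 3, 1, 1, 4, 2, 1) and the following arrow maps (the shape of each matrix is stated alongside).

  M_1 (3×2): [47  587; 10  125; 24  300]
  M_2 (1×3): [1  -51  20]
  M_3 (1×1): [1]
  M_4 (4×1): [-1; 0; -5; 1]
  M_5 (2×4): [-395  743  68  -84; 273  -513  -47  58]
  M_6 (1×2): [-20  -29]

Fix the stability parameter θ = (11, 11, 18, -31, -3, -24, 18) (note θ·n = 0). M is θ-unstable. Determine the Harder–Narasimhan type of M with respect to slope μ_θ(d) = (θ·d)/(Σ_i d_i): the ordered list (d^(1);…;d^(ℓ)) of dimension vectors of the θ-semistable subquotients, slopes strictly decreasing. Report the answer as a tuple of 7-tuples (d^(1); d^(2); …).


Via rank(M_{q-1}∘⋯∘M_p): M ≅ I[1,2], I[1,6], I[2,2], I[5,5]^2, I[5,7].
μ_θ-semistable layers: μ^(1)=18; μ^(2)=11; μ^(3)=-3; μ^(4)=-27/2

((0, 0, 0, 0, 0, 0, 1); (1, 2, 0, 0, 0, 0, 0); (1, 1, 1, 1, 3, 1, 0); (0, 0, 0, 0, 1, 1, 0))


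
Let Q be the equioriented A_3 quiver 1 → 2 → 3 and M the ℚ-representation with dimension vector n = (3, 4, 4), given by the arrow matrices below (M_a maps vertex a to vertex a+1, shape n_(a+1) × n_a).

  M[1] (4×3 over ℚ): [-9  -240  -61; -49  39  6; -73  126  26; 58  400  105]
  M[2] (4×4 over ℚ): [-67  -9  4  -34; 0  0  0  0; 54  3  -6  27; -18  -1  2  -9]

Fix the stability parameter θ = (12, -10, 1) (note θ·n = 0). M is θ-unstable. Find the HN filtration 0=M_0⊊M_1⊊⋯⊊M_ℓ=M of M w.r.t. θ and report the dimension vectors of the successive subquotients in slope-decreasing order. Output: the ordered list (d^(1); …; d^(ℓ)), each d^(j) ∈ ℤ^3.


Via rank(M_{q-1}∘⋯∘M_p): M ≅ I[1,2], I[1,3]^2, I[2,2], I[3,3]^2.
μ_θ-semistable layers: μ^(1)=1; μ^(2)=-10

((3, 3, 4); (0, 1, 0))


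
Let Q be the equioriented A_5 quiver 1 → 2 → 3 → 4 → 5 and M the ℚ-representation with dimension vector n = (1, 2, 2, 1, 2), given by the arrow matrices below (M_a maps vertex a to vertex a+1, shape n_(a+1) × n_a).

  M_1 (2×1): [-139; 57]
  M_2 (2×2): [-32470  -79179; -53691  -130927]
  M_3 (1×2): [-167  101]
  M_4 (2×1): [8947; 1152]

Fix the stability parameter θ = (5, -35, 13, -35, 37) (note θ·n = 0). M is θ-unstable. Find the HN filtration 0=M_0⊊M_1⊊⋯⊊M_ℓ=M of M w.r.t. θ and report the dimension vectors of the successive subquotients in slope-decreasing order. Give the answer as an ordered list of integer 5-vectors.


Via rank(M_{q-1}∘⋯∘M_p): M ≅ I[1,5], I[2,3], I[5,5].
μ_θ-semistable layers: μ^(1)=37; μ^(2)=13; μ^(3)=-11; μ^(4)=-15; μ^(5)=-35

((0, 0, 0, 0, 2); (0, 0, 1, 0, 0); (0, 0, 1, 1, 0); (1, 1, 0, 0, 0); (0, 1, 0, 0, 0))


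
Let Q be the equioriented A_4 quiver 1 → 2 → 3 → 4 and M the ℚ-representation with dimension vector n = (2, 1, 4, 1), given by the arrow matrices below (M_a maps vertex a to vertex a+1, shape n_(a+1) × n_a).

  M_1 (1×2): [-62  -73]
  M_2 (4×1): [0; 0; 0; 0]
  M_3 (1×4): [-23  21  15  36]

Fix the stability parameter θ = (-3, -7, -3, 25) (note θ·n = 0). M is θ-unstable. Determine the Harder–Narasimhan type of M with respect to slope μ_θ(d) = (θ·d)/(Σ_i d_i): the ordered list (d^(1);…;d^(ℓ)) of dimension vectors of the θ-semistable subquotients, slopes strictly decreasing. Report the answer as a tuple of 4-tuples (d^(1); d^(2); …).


Interval decomposition of M: I[1,1], I[1,2], I[3,3]^3, I[3,4].
HN type (ℓ=3): μ^(1)=25; μ^(2)=-3; μ^(3)=-5

((0, 0, 0, 1); (1, 0, 4, 0); (1, 1, 0, 0))


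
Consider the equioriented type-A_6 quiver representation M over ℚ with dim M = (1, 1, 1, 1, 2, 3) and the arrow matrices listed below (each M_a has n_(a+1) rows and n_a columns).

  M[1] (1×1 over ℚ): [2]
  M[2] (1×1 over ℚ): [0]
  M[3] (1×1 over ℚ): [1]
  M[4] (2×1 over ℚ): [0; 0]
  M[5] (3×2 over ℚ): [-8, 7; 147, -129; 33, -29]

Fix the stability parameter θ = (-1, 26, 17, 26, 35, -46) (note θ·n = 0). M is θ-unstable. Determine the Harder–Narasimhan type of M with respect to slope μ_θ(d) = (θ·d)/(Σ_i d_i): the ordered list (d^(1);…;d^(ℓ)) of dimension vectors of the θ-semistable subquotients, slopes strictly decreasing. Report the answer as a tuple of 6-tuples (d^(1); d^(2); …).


Barcode: M ≅ I[1,2], I[3,4], I[5,6]^2, I[6,6]. HN layers by μ_θ (5 steps, strictly decreasing):
  μ^(1)=26; μ^(2)=17; μ^(3)=-1; μ^(4)=-11/2; μ^(5)=-46

((0, 1, 0, 1, 0, 0); (0, 0, 1, 0, 0, 0); (1, 0, 0, 0, 0, 0); (0, 0, 0, 0, 2, 2); (0, 0, 0, 0, 0, 1))


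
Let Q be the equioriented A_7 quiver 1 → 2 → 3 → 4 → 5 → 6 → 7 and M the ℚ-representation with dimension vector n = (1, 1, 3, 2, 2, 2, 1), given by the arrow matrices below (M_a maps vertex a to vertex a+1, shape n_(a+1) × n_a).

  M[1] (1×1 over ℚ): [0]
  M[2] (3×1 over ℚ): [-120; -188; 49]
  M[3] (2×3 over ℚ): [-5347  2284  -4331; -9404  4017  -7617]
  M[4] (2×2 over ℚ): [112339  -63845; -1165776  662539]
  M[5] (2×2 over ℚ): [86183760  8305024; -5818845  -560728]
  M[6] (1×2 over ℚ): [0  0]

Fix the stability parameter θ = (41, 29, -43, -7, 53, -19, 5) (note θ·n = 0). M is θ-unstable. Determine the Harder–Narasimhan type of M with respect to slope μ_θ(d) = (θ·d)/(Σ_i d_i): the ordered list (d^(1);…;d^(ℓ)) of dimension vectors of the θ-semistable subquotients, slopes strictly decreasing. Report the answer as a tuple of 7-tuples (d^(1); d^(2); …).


Via rank(M_{q-1}∘⋯∘M_p): M ≅ I[1,1], I[2,5], I[3,3], I[3,6], I[6,6], I[7,7].
μ_θ-semistable layers: μ^(1)=53; μ^(2)=41; μ^(3)=17; μ^(4)=5; μ^(5)=-7; μ^(6)=-19; μ^(7)=-43

((0, 0, 0, 0, 1, 0, 0); (1, 0, 0, 0, 0, 0, 0); (0, 0, 0, 0, 1, 1, 0); (0, 0, 0, 0, 0, 0, 1); (0, 1, 1, 2, 0, 0, 0); (0, 0, 0, 0, 0, 1, 0); (0, 0, 2, 0, 0, 0, 0))


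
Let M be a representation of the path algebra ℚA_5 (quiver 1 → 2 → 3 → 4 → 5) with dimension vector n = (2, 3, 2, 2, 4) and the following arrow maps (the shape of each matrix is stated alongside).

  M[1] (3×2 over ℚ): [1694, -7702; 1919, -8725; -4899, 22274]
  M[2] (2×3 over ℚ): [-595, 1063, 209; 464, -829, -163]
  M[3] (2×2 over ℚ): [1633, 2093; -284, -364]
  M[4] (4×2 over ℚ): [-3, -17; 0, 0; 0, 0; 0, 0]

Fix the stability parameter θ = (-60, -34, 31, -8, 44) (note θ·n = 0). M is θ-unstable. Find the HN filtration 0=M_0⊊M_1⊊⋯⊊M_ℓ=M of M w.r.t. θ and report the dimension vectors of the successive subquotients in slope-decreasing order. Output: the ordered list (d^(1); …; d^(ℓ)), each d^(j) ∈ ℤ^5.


Barcode: M ≅ I[1,3], I[1,5], I[2,2], I[4,4], I[5,5]^3. HN layers by μ_θ (6 steps, strictly decreasing):
  μ^(1)=44; μ^(2)=31; μ^(3)=23/2; μ^(4)=-8; μ^(5)=-34; μ^(6)=-60

((0, 0, 0, 0, 4); (0, 0, 1, 0, 0); (0, 0, 1, 1, 0); (0, 0, 0, 1, 0); (0, 3, 0, 0, 0); (2, 0, 0, 0, 0))


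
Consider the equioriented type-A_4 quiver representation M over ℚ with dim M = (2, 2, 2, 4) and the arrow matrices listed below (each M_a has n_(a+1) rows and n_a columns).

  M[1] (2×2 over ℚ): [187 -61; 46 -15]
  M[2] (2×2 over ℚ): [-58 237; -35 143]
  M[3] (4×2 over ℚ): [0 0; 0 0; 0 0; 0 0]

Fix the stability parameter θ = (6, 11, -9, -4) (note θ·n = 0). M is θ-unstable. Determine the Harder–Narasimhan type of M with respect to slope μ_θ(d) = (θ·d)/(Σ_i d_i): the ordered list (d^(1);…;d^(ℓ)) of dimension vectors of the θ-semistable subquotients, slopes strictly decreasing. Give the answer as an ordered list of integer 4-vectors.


Barcode: M ≅ I[1,3]^2, I[4,4]^4. HN layers by μ_θ (2 steps, strictly decreasing):
  μ^(1)=8/3; μ^(2)=-4

((2, 2, 2, 0); (0, 0, 0, 4))


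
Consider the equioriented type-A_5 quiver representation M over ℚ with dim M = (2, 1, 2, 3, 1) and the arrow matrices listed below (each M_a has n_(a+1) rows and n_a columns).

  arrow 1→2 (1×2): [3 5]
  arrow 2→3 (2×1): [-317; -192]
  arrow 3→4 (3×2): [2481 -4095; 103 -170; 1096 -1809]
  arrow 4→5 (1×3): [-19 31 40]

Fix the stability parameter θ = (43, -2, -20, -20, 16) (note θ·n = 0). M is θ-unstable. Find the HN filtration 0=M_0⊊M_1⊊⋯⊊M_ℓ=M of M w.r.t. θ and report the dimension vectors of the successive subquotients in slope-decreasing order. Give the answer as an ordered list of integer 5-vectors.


Via rank(M_{q-1}∘⋯∘M_p): M ≅ I[1,1], I[1,5], I[3,4], I[4,4].
μ_θ-semistable layers: μ^(1)=43; μ^(2)=16; μ^(3)=1/4; μ^(4)=-20

((1, 0, 0, 0, 0); (0, 0, 0, 0, 1); (1, 1, 1, 1, 0); (0, 0, 1, 2, 0))


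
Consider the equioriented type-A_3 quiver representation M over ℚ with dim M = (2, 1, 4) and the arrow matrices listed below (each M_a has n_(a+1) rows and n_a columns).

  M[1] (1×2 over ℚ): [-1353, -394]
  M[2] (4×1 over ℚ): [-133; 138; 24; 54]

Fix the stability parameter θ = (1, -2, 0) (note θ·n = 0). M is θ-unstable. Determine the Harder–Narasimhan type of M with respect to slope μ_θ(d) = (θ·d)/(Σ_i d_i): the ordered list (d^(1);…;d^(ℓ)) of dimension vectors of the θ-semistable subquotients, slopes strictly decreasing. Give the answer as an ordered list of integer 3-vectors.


Interval decomposition of M: I[1,1], I[1,3], I[3,3]^3.
HN type (ℓ=3): μ^(1)=1; μ^(2)=0; μ^(3)=-1/2

((1, 0, 0); (0, 0, 4); (1, 1, 0))


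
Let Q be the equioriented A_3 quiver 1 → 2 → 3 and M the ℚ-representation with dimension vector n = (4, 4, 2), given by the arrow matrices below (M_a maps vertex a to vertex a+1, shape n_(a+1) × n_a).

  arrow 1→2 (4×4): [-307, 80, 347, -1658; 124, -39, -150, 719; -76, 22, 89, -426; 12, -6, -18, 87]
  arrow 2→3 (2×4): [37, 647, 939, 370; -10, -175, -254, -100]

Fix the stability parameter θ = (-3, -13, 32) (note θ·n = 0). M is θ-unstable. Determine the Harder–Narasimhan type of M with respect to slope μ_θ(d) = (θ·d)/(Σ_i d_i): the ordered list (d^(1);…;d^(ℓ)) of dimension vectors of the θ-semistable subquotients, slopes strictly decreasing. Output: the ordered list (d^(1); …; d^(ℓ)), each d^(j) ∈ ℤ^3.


Interval decomposition of M: I[1,2]^2, I[1,3]^2.
HN type (ℓ=2): μ^(1)=32; μ^(2)=-8

((0, 0, 2); (4, 4, 0))


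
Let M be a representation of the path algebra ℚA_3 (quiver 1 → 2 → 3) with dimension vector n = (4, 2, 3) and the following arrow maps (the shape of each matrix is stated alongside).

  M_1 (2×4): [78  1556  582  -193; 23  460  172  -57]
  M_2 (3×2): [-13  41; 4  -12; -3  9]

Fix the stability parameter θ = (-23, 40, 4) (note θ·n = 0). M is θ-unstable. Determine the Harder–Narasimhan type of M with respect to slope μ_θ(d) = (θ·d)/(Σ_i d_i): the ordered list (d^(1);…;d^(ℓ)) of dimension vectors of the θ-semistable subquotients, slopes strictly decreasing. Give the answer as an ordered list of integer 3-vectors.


Via rank(M_{q-1}∘⋯∘M_p): M ≅ I[1,1]^2, I[1,3]^2, I[3,3].
μ_θ-semistable layers: μ^(1)=22; μ^(2)=4; μ^(3)=-23

((0, 2, 2); (0, 0, 1); (4, 0, 0))


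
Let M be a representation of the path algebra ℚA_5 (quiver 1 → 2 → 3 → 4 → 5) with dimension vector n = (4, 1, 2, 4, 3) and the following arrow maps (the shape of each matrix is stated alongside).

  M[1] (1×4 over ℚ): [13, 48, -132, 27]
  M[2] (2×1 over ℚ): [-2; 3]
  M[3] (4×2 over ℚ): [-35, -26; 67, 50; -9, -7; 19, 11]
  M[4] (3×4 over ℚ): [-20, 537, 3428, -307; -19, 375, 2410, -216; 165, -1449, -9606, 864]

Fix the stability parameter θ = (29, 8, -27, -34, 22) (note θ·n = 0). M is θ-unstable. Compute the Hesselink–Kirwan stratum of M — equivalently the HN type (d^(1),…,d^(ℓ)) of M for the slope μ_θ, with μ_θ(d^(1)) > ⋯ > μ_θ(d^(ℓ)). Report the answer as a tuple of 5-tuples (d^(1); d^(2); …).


Interval decomposition of M: I[1,1]^3, I[1,5], I[3,4], I[4,4], I[4,5], I[5,5].
HN type (ℓ=5): μ^(1)=29; μ^(2)=22; μ^(3)=-6; μ^(4)=-61/2; μ^(5)=-34

((3, 0, 0, 0, 0); (0, 0, 0, 0, 3); (1, 1, 1, 1, 0); (0, 0, 1, 1, 0); (0, 0, 0, 2, 0))


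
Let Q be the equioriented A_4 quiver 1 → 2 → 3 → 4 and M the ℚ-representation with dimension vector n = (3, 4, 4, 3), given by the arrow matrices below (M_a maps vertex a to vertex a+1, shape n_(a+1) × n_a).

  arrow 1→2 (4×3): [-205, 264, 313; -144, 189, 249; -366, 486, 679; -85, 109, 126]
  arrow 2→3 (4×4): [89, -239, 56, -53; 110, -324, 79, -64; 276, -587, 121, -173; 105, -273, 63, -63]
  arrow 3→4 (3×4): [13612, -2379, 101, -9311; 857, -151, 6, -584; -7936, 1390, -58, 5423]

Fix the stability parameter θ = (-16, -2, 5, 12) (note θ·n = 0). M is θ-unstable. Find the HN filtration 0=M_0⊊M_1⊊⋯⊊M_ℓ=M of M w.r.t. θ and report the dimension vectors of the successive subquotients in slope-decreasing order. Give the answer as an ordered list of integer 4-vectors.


Via rank(M_{q-1}∘⋯∘M_p): M ≅ I[1,3], I[1,4]^2, I[2,2], I[3,4].
μ_θ-semistable layers: μ^(1)=12; μ^(2)=5; μ^(3)=-2; μ^(4)=-16

((0, 0, 0, 3); (0, 0, 4, 0); (0, 4, 0, 0); (3, 0, 0, 0))


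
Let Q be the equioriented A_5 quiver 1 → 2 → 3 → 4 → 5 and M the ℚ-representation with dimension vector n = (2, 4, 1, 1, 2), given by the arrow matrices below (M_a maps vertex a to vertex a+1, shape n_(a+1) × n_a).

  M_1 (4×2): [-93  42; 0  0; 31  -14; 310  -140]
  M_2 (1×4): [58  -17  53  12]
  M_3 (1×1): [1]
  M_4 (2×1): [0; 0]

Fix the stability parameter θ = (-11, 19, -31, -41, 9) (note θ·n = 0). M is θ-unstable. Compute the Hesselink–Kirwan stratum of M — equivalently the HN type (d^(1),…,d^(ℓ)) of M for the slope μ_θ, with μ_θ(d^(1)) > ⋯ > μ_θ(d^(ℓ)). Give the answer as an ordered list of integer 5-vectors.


Interval decomposition of M: I[1,1], I[1,4], I[2,2]^3, I[5,5]^2.
HN type (ℓ=4): μ^(1)=19; μ^(2)=9; μ^(3)=-11; μ^(4)=-16

((0, 3, 0, 0, 0); (0, 0, 0, 0, 2); (1, 0, 0, 0, 0); (1, 1, 1, 1, 0))


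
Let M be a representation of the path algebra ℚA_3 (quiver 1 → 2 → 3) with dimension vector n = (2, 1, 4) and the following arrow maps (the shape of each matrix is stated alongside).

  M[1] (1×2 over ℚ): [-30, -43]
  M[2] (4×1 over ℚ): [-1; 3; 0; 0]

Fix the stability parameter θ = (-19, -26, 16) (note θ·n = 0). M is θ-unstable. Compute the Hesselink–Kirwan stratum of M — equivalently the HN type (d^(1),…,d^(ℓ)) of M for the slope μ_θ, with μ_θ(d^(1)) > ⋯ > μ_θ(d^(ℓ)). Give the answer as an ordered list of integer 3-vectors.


Via rank(M_{q-1}∘⋯∘M_p): M ≅ I[1,1], I[1,3], I[3,3]^3.
μ_θ-semistable layers: μ^(1)=16; μ^(2)=-19; μ^(3)=-45/2

((0, 0, 4); (1, 0, 0); (1, 1, 0))


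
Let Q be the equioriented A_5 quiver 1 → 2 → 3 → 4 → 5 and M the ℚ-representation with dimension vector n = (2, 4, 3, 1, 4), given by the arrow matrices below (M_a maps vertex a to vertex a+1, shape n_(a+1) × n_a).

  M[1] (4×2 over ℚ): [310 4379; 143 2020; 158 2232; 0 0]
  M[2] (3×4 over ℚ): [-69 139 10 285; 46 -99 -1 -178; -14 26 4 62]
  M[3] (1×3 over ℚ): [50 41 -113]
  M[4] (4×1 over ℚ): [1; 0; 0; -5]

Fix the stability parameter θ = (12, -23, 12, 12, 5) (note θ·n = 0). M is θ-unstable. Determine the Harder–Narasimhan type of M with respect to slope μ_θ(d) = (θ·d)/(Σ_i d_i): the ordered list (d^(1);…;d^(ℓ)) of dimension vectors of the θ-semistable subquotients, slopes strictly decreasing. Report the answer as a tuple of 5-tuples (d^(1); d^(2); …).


Interval decomposition of M: I[1,3], I[1,5], I[2,2]^2, I[3,3], I[5,5]^3.
HN type (ℓ=5): μ^(1)=12; μ^(2)=29/3; μ^(3)=5; μ^(4)=-11/2; μ^(5)=-23

((0, 0, 2, 0, 0); (0, 0, 1, 1, 1); (0, 0, 0, 0, 3); (2, 2, 0, 0, 0); (0, 2, 0, 0, 0))


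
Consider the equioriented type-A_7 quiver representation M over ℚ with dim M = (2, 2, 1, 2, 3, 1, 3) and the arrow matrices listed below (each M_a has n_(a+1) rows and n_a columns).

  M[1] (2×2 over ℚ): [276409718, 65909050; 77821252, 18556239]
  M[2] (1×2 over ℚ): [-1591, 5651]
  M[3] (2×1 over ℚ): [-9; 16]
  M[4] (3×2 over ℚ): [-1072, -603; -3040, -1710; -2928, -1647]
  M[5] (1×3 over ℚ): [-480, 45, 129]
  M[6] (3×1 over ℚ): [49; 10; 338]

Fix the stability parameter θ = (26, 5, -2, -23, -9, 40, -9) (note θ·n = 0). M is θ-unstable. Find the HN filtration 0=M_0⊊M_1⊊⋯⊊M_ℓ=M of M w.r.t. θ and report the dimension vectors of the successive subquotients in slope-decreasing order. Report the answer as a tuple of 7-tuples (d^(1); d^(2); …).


Via rank(M_{q-1}∘⋯∘M_p): M ≅ I[1,2], I[1,4], I[4,7], I[5,5]^2, I[7,7]^2.
μ_θ-semistable layers: μ^(1)=31/2; μ^(2)=3/2; μ^(3)=-9; μ^(4)=-23

((1, 1, 0, 0, 0, 1, 1); (1, 1, 1, 1, 0, 0, 0); (0, 0, 0, 0, 3, 0, 2); (0, 0, 0, 1, 0, 0, 0))


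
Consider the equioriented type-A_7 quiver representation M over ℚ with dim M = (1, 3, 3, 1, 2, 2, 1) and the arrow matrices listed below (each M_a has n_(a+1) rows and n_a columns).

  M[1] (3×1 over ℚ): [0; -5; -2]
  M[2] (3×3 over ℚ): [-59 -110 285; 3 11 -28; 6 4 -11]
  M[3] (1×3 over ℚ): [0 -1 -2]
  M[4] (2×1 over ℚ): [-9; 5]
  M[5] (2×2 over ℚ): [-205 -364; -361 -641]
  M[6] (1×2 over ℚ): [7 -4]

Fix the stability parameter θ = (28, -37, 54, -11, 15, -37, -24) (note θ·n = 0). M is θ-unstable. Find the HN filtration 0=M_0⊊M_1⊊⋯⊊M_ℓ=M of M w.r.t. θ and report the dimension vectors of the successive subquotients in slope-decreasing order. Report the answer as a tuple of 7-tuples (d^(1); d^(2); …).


Interval decomposition of M: I[1,7], I[2,3]^2, I[5,6].
HN type (ℓ=5): μ^(1)=54; μ^(2)=-3/5; μ^(3)=-9/2; μ^(4)=-11; μ^(5)=-37

((0, 0, 2, 0, 0, 0, 0); (0, 0, 1, 1, 1, 1, 1); (1, 1, 0, 0, 0, 0, 0); (0, 0, 0, 0, 1, 1, 0); (0, 2, 0, 0, 0, 0, 0))


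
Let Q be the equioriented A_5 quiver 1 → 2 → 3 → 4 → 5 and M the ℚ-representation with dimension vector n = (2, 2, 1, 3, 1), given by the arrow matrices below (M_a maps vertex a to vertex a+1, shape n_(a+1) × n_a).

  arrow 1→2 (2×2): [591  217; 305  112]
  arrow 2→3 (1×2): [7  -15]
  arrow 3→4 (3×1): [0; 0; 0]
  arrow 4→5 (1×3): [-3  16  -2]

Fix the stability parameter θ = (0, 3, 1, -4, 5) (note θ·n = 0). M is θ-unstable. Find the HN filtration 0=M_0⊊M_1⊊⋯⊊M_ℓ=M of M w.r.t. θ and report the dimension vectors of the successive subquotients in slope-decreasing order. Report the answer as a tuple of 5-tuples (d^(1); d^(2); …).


Via rank(M_{q-1}∘⋯∘M_p): M ≅ I[1,2], I[1,3], I[4,4]^2, I[4,5].
μ_θ-semistable layers: μ^(1)=5; μ^(2)=3; μ^(3)=2; μ^(4)=0; μ^(5)=-4

((0, 0, 0, 0, 1); (0, 1, 0, 0, 0); (0, 1, 1, 0, 0); (2, 0, 0, 0, 0); (0, 0, 0, 3, 0))


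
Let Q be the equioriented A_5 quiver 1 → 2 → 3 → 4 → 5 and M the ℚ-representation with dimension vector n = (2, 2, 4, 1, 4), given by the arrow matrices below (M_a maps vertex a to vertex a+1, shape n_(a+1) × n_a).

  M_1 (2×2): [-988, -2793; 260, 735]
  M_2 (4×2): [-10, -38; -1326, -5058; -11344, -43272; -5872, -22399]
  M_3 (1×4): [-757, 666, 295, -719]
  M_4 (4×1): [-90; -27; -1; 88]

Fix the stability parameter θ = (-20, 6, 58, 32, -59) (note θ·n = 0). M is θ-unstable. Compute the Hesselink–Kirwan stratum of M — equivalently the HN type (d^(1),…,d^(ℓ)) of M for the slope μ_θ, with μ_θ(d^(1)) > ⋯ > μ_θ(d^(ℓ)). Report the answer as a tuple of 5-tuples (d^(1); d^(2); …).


Via rank(M_{q-1}∘⋯∘M_p): M ≅ I[1,1], I[1,5], I[2,3], I[3,3]^2, I[5,5]^3.
μ_θ-semistable layers: μ^(1)=58; μ^(2)=31/3; μ^(3)=6; μ^(4)=-20; μ^(5)=-59

((0, 0, 3, 0, 0); (0, 0, 1, 1, 1); (0, 2, 0, 0, 0); (2, 0, 0, 0, 0); (0, 0, 0, 0, 3))


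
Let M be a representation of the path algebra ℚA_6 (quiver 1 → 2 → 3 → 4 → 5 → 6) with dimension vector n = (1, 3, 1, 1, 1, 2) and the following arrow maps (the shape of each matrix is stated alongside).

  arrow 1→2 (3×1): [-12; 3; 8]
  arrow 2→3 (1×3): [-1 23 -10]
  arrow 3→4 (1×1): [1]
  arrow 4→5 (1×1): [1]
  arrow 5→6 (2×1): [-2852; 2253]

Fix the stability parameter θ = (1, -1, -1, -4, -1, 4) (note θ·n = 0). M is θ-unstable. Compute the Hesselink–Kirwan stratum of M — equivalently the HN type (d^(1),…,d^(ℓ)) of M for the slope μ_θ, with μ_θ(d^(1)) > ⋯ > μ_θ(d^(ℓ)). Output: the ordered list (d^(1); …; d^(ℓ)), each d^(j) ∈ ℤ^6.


Barcode: M ≅ I[1,6], I[2,2]^2, I[6,6]. HN layers by μ_θ (3 steps, strictly decreasing):
  μ^(1)=4; μ^(2)=-1; μ^(3)=-5/4

((0, 0, 0, 0, 0, 2); (0, 2, 0, 0, 1, 0); (1, 1, 1, 1, 0, 0))


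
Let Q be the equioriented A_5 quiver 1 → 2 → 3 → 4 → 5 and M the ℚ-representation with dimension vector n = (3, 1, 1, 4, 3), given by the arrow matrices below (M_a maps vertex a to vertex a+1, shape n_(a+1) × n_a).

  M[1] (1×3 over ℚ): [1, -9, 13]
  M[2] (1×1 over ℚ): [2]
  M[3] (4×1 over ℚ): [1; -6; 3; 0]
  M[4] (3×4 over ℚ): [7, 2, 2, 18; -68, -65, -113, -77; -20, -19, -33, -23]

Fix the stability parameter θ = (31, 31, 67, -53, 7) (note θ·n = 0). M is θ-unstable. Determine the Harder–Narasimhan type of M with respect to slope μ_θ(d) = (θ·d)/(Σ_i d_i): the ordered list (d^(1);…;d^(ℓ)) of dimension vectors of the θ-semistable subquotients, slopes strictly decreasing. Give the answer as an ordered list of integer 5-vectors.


Barcode: M ≅ I[1,1]^2, I[1,5], I[4,4], I[4,5]^2. HN layers by μ_θ (4 steps, strictly decreasing):
  μ^(1)=31; μ^(2)=83/5; μ^(3)=7; μ^(4)=-53

((2, 0, 0, 0, 0); (1, 1, 1, 1, 1); (0, 0, 0, 0, 2); (0, 0, 0, 3, 0))


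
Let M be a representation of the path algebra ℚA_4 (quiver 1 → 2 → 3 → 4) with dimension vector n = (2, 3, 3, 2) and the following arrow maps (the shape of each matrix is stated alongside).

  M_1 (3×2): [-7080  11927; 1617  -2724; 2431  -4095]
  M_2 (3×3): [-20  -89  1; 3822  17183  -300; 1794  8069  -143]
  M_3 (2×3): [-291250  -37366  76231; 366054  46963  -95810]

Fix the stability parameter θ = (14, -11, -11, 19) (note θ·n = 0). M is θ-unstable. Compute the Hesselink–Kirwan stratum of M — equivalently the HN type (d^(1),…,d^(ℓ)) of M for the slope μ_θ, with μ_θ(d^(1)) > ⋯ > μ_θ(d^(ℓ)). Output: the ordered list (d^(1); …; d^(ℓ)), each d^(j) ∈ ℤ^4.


Via rank(M_{q-1}∘⋯∘M_p): M ≅ I[1,4]^2, I[2,3].
μ_θ-semistable layers: μ^(1)=19; μ^(2)=-8/3; μ^(3)=-11

((0, 0, 0, 2); (2, 2, 2, 0); (0, 1, 1, 0))


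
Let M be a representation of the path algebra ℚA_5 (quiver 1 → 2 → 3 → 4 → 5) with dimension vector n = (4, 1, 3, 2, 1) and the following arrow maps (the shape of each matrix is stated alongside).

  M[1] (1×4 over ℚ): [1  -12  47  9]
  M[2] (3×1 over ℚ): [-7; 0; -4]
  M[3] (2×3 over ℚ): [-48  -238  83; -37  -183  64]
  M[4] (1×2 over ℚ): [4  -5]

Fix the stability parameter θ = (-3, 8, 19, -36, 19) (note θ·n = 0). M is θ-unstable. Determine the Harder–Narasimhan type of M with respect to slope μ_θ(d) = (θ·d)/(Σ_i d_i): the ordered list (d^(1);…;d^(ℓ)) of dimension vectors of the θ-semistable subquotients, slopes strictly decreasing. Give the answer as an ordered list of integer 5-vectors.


Via rank(M_{q-1}∘⋯∘M_p): M ≅ I[1,1]^3, I[1,5], I[3,3], I[3,4].
μ_θ-semistable layers: μ^(1)=19; μ^(2)=-3; μ^(3)=-17/2

((0, 0, 1, 0, 1); (4, 1, 1, 1, 0); (0, 0, 1, 1, 0))


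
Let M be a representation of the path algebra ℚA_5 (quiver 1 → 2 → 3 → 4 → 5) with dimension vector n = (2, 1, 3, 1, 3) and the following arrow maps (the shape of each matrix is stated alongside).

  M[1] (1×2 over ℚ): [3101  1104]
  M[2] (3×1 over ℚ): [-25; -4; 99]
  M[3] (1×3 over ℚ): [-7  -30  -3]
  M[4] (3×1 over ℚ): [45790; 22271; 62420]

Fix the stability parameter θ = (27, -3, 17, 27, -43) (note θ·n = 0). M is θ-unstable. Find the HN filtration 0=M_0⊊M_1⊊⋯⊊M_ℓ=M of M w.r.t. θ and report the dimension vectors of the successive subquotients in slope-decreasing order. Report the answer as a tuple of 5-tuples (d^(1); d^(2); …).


Interval decomposition of M: I[1,1], I[1,5], I[3,3]^2, I[5,5]^2.
HN type (ℓ=4): μ^(1)=27; μ^(2)=17; μ^(3)=5; μ^(4)=-43

((1, 0, 0, 0, 0); (0, 0, 2, 0, 0); (1, 1, 1, 1, 1); (0, 0, 0, 0, 2))


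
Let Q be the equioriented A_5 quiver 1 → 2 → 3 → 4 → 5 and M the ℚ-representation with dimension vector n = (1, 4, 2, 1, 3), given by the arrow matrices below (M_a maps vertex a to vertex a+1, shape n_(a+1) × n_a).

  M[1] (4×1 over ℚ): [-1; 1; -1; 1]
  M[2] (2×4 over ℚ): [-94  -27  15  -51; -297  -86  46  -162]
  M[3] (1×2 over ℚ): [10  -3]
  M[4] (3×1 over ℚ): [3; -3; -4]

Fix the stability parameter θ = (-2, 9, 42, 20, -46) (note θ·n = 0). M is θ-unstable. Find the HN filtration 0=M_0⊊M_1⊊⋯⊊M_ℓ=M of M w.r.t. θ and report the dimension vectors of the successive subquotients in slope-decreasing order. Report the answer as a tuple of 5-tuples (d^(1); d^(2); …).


Barcode: M ≅ I[1,5], I[2,2]^2, I[2,3], I[5,5]^2. HN layers by μ_θ (5 steps, strictly decreasing):
  μ^(1)=42; μ^(2)=9; μ^(3)=25/4; μ^(4)=-2; μ^(5)=-46

((0, 0, 1, 0, 0); (0, 3, 0, 0, 0); (0, 1, 1, 1, 1); (1, 0, 0, 0, 0); (0, 0, 0, 0, 2))


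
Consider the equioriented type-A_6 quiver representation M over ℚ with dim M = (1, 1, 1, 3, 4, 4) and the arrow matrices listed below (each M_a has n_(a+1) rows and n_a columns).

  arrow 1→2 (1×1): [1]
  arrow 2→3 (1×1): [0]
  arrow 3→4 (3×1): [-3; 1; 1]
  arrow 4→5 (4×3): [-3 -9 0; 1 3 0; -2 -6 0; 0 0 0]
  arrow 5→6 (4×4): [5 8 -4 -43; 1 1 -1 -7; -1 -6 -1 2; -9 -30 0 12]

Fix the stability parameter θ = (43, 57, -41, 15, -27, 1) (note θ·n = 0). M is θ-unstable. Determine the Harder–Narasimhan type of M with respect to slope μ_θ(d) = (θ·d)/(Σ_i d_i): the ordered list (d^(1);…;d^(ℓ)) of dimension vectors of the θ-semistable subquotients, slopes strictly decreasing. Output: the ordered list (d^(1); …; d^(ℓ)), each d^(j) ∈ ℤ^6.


Via rank(M_{q-1}∘⋯∘M_p): M ≅ I[1,2], I[3,4], I[4,4], I[4,6], I[5,6]^3.
μ_θ-semistable layers: μ^(1)=57; μ^(2)=43; μ^(3)=15; μ^(4)=1; μ^(5)=-6; μ^(6)=-27; μ^(7)=-41

((0, 1, 0, 0, 0, 0); (1, 0, 0, 0, 0, 0); (0, 0, 0, 2, 0, 0); (0, 0, 0, 0, 0, 4); (0, 0, 0, 1, 1, 0); (0, 0, 0, 0, 3, 0); (0, 0, 1, 0, 0, 0))


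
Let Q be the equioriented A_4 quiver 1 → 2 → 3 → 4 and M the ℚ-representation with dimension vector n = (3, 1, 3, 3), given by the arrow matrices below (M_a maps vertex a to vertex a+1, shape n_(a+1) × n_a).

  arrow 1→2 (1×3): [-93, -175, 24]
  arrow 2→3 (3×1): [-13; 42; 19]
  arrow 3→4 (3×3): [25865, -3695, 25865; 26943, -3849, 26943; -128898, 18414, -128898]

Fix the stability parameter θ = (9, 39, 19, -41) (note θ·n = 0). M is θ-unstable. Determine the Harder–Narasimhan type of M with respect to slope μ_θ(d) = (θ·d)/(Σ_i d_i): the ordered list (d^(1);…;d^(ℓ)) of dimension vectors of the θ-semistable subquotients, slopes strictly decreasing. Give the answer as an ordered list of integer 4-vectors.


Via rank(M_{q-1}∘⋯∘M_p): M ≅ I[1,1]^2, I[1,3], I[3,3], I[3,4], I[4,4]^2.
μ_θ-semistable layers: μ^(1)=29; μ^(2)=19; μ^(3)=9; μ^(4)=-11; μ^(5)=-41

((0, 1, 1, 0); (0, 0, 1, 0); (3, 0, 0, 0); (0, 0, 1, 1); (0, 0, 0, 2))
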